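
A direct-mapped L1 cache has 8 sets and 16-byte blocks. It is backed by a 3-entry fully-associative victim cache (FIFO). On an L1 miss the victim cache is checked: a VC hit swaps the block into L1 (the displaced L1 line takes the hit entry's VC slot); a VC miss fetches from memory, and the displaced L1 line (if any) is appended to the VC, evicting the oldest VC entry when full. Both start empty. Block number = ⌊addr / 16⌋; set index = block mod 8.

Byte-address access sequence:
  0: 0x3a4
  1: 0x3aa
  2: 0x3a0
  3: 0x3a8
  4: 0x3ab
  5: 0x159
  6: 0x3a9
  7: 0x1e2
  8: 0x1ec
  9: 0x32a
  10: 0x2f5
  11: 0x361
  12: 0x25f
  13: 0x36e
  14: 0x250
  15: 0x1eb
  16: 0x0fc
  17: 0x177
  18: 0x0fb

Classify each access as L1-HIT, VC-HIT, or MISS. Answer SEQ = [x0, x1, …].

#0 0x3a4→b58/s2 MISS; vc=[]
#1 0x3aa→b58/s2 L1-HIT; vc=[]
#2 0x3a0→b58/s2 L1-HIT; vc=[]
#3 0x3a8→b58/s2 L1-HIT; vc=[]
#4 0x3ab→b58/s2 L1-HIT; vc=[]
#5 0x159→b21/s5 MISS; vc=[]
#6 0x3a9→b58/s2 L1-HIT; vc=[]
#7 0x1e2→b30/s6 MISS; vc=[]
#8 0x1ec→b30/s6 L1-HIT; vc=[]
#9 0x32a→b50/s2 MISS; vc=[58]
#10 0x2f5→b47/s7 MISS; vc=[58]
#11 0x361→b54/s6 MISS; vc=[58,30]
#12 0x25f→b37/s5 MISS; vc=[58,30,21]
#13 0x36e→b54/s6 L1-HIT; vc=[58,30,21]
#14 0x250→b37/s5 L1-HIT; vc=[58,30,21]
#15 0x1eb→b30/s6 VC-HIT; vc=[58,54,21]
#16 0xfc→b15/s7 MISS; vc=[54,21,47]
#17 0x177→b23/s7 MISS; vc=[21,47,15]
#18 0xfb→b15/s7 VC-HIT; vc=[21,47,23]

SEQ = [MISS, L1-HIT, L1-HIT, L1-HIT, L1-HIT, MISS, L1-HIT, MISS, L1-HIT, MISS, MISS, MISS, MISS, L1-HIT, L1-HIT, VC-HIT, MISS, MISS, VC-HIT]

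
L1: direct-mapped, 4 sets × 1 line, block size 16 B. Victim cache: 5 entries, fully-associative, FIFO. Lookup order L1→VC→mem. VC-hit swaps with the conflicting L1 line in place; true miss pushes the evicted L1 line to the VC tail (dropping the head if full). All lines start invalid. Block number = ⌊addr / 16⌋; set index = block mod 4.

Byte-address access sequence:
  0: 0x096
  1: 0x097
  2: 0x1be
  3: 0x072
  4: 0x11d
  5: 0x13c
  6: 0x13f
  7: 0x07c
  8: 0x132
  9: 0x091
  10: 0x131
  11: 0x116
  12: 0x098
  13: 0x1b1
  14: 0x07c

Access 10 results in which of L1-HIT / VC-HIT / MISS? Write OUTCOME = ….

  [0] addr=0x96 blk=9 s=1: MISS | VC []
  [1] addr=0x97 blk=9 s=1: L1-HIT | VC []
  [2] addr=0x1be blk=27 s=3: MISS | VC []
  [3] addr=0x72 blk=7 s=3: MISS | VC [27]
  [4] addr=0x11d blk=17 s=1: MISS | VC [27, 9]
  [5] addr=0x13c blk=19 s=3: MISS | VC [27, 9, 7]
  [6] addr=0x13f blk=19 s=3: L1-HIT | VC [27, 9, 7]
  [7] addr=0x7c blk=7 s=3: VC-HIT | VC [27, 9, 19]
  [8] addr=0x132 blk=19 s=3: VC-HIT | VC [27, 9, 7]
  [9] addr=0x91 blk=9 s=1: VC-HIT | VC [27, 17, 7]
  [10] addr=0x131 blk=19 s=3: L1-HIT | VC [27, 17, 7]
  [11] addr=0x116 blk=17 s=1: VC-HIT | VC [27, 9, 7]
  [12] addr=0x98 blk=9 s=1: VC-HIT | VC [27, 17, 7]
  [13] addr=0x1b1 blk=27 s=3: VC-HIT | VC [19, 17, 7]
  [14] addr=0x7c blk=7 s=3: VC-HIT | VC [19, 17, 27]

OUTCOME = L1-HIT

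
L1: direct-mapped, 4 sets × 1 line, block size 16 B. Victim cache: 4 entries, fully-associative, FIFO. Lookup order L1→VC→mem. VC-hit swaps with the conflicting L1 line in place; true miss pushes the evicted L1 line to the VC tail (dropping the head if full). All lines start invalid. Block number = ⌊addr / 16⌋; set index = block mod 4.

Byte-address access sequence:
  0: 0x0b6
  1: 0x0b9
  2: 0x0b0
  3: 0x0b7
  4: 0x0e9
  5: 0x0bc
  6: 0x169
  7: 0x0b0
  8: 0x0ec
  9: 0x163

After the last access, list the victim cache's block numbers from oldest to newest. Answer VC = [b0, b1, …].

  [0] addr=0xb6 blk=11 s=3: MISS | VC []
  [1] addr=0xb9 blk=11 s=3: L1-HIT | VC []
  [2] addr=0xb0 blk=11 s=3: L1-HIT | VC []
  [3] addr=0xb7 blk=11 s=3: L1-HIT | VC []
  [4] addr=0xe9 blk=14 s=2: MISS | VC []
  [5] addr=0xbc blk=11 s=3: L1-HIT | VC []
  [6] addr=0x169 blk=22 s=2: MISS | VC [14]
  [7] addr=0xb0 blk=11 s=3: L1-HIT | VC [14]
  [8] addr=0xec blk=14 s=2: VC-HIT | VC [22]
  [9] addr=0x163 blk=22 s=2: VC-HIT | VC [14]

VC = [14]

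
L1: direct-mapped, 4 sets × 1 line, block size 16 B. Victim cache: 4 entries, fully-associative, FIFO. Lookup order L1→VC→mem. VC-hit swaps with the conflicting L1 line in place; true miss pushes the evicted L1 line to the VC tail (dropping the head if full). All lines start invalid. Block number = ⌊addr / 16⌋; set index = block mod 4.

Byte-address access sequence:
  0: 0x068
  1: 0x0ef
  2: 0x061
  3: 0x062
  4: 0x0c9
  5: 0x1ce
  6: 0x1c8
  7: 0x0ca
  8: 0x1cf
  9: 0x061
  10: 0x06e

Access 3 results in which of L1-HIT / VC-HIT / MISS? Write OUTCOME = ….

  [0] addr=0x68 blk=6 s=2: MISS | VC []
  [1] addr=0xef blk=14 s=2: MISS | VC [6]
  [2] addr=0x61 blk=6 s=2: VC-HIT | VC [14]
  [3] addr=0x62 blk=6 s=2: L1-HIT | VC [14]
  [4] addr=0xc9 blk=12 s=0: MISS | VC [14]
  [5] addr=0x1ce blk=28 s=0: MISS | VC [14, 12]
  [6] addr=0x1c8 blk=28 s=0: L1-HIT | VC [14, 12]
  [7] addr=0xca blk=12 s=0: VC-HIT | VC [14, 28]
  [8] addr=0x1cf blk=28 s=0: VC-HIT | VC [14, 12]
  [9] addr=0x61 blk=6 s=2: L1-HIT | VC [14, 12]
  [10] addr=0x6e blk=6 s=2: L1-HIT | VC [14, 12]

OUTCOME = L1-HIT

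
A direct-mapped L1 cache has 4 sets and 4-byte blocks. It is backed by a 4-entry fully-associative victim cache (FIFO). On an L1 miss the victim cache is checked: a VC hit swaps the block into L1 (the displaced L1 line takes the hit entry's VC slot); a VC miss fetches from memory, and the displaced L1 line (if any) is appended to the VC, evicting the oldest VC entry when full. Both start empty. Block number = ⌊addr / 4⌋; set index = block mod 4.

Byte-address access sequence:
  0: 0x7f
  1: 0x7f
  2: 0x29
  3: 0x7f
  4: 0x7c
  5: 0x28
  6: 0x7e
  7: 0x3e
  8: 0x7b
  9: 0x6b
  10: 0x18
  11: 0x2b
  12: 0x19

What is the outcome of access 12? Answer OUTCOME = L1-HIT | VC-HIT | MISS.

OUTCOME = VC-HIT

#0 0x7f→b31/s3 MISS; vc=[]
#1 0x7f→b31/s3 L1-HIT; vc=[]
#2 0x29→b10/s2 MISS; vc=[]
#3 0x7f→b31/s3 L1-HIT; vc=[]
#4 0x7c→b31/s3 L1-HIT; vc=[]
#5 0x28→b10/s2 L1-HIT; vc=[]
#6 0x7e→b31/s3 L1-HIT; vc=[]
#7 0x3e→b15/s3 MISS; vc=[31]
#8 0x7b→b30/s2 MISS; vc=[31,10]
#9 0x6b→b26/s2 MISS; vc=[31,10,30]
#10 0x18→b6/s2 MISS; vc=[31,10,30,26]
#11 0x2b→b10/s2 VC-HIT; vc=[31,6,30,26]
#12 0x19→b6/s2 VC-HIT; vc=[31,10,30,26]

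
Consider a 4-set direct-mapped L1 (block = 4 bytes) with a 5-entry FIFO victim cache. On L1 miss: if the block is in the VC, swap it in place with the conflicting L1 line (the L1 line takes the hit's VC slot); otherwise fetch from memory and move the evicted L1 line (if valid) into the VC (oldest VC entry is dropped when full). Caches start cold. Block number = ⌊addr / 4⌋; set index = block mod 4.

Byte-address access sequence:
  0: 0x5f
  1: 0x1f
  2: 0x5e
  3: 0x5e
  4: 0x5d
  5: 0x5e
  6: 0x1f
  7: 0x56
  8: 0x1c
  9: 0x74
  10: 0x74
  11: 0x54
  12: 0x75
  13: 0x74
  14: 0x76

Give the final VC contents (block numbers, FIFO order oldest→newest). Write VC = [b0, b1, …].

VC = [23, 21]

0: 0x5f (blk 23, set 3) → MISS  vc=[]
1: 0x1f (blk 7, set 3) → MISS  vc=[23]
2: 0x5e (blk 23, set 3) → VC-HIT  vc=[7]
3: 0x5e (blk 23, set 3) → L1-HIT  vc=[7]
4: 0x5d (blk 23, set 3) → L1-HIT  vc=[7]
5: 0x5e (blk 23, set 3) → L1-HIT  vc=[7]
6: 0x1f (blk 7, set 3) → VC-HIT  vc=[23]
7: 0x56 (blk 21, set 1) → MISS  vc=[23]
8: 0x1c (blk 7, set 3) → L1-HIT  vc=[23]
9: 0x74 (blk 29, set 1) → MISS  vc=[23, 21]
10: 0x74 (blk 29, set 1) → L1-HIT  vc=[23, 21]
11: 0x54 (blk 21, set 1) → VC-HIT  vc=[23, 29]
12: 0x75 (blk 29, set 1) → VC-HIT  vc=[23, 21]
13: 0x74 (blk 29, set 1) → L1-HIT  vc=[23, 21]
14: 0x76 (blk 29, set 1) → L1-HIT  vc=[23, 21]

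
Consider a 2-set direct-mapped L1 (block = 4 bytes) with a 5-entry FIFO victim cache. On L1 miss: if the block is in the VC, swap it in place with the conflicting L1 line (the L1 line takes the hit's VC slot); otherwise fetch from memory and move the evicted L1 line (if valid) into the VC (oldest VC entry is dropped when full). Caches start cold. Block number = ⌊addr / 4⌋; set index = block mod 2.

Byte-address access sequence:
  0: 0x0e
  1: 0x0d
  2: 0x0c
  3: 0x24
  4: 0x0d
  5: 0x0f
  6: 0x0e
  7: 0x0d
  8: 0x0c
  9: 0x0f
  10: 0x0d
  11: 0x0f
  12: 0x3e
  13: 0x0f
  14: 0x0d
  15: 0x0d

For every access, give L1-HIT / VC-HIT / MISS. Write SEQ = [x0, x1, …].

0: 0xe (blk 3, set 1) → MISS  vc=[]
1: 0xd (blk 3, set 1) → L1-HIT  vc=[]
2: 0xc (blk 3, set 1) → L1-HIT  vc=[]
3: 0x24 (blk 9, set 1) → MISS  vc=[3]
4: 0xd (blk 3, set 1) → VC-HIT  vc=[9]
5: 0xf (blk 3, set 1) → L1-HIT  vc=[9]
6: 0xe (blk 3, set 1) → L1-HIT  vc=[9]
7: 0xd (blk 3, set 1) → L1-HIT  vc=[9]
8: 0xc (blk 3, set 1) → L1-HIT  vc=[9]
9: 0xf (blk 3, set 1) → L1-HIT  vc=[9]
10: 0xd (blk 3, set 1) → L1-HIT  vc=[9]
11: 0xf (blk 3, set 1) → L1-HIT  vc=[9]
12: 0x3e (blk 15, set 1) → MISS  vc=[9, 3]
13: 0xf (blk 3, set 1) → VC-HIT  vc=[9, 15]
14: 0xd (blk 3, set 1) → L1-HIT  vc=[9, 15]
15: 0xd (blk 3, set 1) → L1-HIT  vc=[9, 15]

SEQ = [MISS, L1-HIT, L1-HIT, MISS, VC-HIT, L1-HIT, L1-HIT, L1-HIT, L1-HIT, L1-HIT, L1-HIT, L1-HIT, MISS, VC-HIT, L1-HIT, L1-HIT]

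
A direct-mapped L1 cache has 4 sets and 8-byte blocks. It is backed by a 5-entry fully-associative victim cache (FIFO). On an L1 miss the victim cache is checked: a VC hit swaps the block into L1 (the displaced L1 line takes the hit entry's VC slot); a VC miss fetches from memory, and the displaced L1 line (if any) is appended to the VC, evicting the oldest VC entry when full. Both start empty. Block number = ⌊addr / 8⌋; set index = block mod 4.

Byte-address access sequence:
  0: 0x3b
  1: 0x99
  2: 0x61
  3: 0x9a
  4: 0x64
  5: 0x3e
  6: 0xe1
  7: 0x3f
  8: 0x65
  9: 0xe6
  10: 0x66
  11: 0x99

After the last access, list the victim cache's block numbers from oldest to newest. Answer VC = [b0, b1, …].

0: 0x3b (blk 7, set 3) → MISS  vc=[]
1: 0x99 (blk 19, set 3) → MISS  vc=[7]
2: 0x61 (blk 12, set 0) → MISS  vc=[7]
3: 0x9a (blk 19, set 3) → L1-HIT  vc=[7]
4: 0x64 (blk 12, set 0) → L1-HIT  vc=[7]
5: 0x3e (blk 7, set 3) → VC-HIT  vc=[19]
6: 0xe1 (blk 28, set 0) → MISS  vc=[19, 12]
7: 0x3f (blk 7, set 3) → L1-HIT  vc=[19, 12]
8: 0x65 (blk 12, set 0) → VC-HIT  vc=[19, 28]
9: 0xe6 (blk 28, set 0) → VC-HIT  vc=[19, 12]
10: 0x66 (blk 12, set 0) → VC-HIT  vc=[19, 28]
11: 0x99 (blk 19, set 3) → VC-HIT  vc=[7, 28]

VC = [7, 28]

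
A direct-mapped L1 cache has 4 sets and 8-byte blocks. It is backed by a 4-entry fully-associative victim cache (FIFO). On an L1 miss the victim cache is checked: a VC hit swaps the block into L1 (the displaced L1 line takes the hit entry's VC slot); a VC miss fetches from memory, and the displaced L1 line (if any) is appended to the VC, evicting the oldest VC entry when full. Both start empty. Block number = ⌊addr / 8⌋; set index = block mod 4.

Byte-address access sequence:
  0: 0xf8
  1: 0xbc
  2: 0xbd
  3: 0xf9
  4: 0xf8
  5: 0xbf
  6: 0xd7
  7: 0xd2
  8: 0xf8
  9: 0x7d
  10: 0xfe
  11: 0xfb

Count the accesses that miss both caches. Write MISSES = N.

MISSES = 4

#0 0xf8→b31/s3 MISS; vc=[]
#1 0xbc→b23/s3 MISS; vc=[31]
#2 0xbd→b23/s3 L1-HIT; vc=[31]
#3 0xf9→b31/s3 VC-HIT; vc=[23]
#4 0xf8→b31/s3 L1-HIT; vc=[23]
#5 0xbf→b23/s3 VC-HIT; vc=[31]
#6 0xd7→b26/s2 MISS; vc=[31]
#7 0xd2→b26/s2 L1-HIT; vc=[31]
#8 0xf8→b31/s3 VC-HIT; vc=[23]
#9 0x7d→b15/s3 MISS; vc=[23,31]
#10 0xfe→b31/s3 VC-HIT; vc=[23,15]
#11 0xfb→b31/s3 L1-HIT; vc=[23,15]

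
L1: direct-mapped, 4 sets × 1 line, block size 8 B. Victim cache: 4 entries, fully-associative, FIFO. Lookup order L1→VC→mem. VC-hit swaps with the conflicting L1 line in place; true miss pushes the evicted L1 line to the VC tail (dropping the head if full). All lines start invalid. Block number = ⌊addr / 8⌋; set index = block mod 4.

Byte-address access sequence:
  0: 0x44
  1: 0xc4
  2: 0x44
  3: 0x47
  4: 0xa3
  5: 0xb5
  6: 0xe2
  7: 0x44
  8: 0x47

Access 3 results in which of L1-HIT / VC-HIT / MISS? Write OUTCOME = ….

0: 0x44 (blk 8, set 0) → MISS  vc=[]
1: 0xc4 (blk 24, set 0) → MISS  vc=[8]
2: 0x44 (blk 8, set 0) → VC-HIT  vc=[24]
3: 0x47 (blk 8, set 0) → L1-HIT  vc=[24]
4: 0xa3 (blk 20, set 0) → MISS  vc=[24, 8]
5: 0xb5 (blk 22, set 2) → MISS  vc=[24, 8]
6: 0xe2 (blk 28, set 0) → MISS  vc=[24, 8, 20]
7: 0x44 (blk 8, set 0) → VC-HIT  vc=[24, 28, 20]
8: 0x47 (blk 8, set 0) → L1-HIT  vc=[24, 28, 20]

OUTCOME = L1-HIT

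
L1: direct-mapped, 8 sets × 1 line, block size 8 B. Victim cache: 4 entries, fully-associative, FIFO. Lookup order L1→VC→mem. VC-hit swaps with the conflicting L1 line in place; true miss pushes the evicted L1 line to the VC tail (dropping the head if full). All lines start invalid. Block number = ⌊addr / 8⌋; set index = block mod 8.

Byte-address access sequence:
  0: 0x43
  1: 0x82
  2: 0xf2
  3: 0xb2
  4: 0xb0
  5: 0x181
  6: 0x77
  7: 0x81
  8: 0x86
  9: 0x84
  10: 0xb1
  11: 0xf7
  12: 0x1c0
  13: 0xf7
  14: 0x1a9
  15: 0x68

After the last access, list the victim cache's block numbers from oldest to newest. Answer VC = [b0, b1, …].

#0 0x43→b8/s0 MISS; vc=[]
#1 0x82→b16/s0 MISS; vc=[8]
#2 0xf2→b30/s6 MISS; vc=[8]
#3 0xb2→b22/s6 MISS; vc=[8,30]
#4 0xb0→b22/s6 L1-HIT; vc=[8,30]
#5 0x181→b48/s0 MISS; vc=[8,30,16]
#6 0x77→b14/s6 MISS; vc=[8,30,16,22]
#7 0x81→b16/s0 VC-HIT; vc=[8,30,48,22]
#8 0x86→b16/s0 L1-HIT; vc=[8,30,48,22]
#9 0x84→b16/s0 L1-HIT; vc=[8,30,48,22]
#10 0xb1→b22/s6 VC-HIT; vc=[8,30,48,14]
#11 0xf7→b30/s6 VC-HIT; vc=[8,22,48,14]
#12 0x1c0→b56/s0 MISS; vc=[22,48,14,16]
#13 0xf7→b30/s6 L1-HIT; vc=[22,48,14,16]
#14 0x1a9→b53/s5 MISS; vc=[22,48,14,16]
#15 0x68→b13/s5 MISS; vc=[48,14,16,53]

VC = [48, 14, 16, 53]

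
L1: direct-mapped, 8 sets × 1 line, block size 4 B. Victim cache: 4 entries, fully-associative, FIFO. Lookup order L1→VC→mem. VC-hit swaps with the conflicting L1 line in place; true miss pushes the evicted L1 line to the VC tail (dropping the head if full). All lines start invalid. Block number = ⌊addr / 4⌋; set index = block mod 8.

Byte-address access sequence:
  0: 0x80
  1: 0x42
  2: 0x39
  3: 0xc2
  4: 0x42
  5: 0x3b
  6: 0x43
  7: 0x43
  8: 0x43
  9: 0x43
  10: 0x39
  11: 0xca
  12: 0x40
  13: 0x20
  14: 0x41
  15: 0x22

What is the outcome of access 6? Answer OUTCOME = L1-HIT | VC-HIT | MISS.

#0 0x80→b32/s0 MISS; vc=[]
#1 0x42→b16/s0 MISS; vc=[32]
#2 0x39→b14/s6 MISS; vc=[32]
#3 0xc2→b48/s0 MISS; vc=[32,16]
#4 0x42→b16/s0 VC-HIT; vc=[32,48]
#5 0x3b→b14/s6 L1-HIT; vc=[32,48]
#6 0x43→b16/s0 L1-HIT; vc=[32,48]
#7 0x43→b16/s0 L1-HIT; vc=[32,48]
#8 0x43→b16/s0 L1-HIT; vc=[32,48]
#9 0x43→b16/s0 L1-HIT; vc=[32,48]
#10 0x39→b14/s6 L1-HIT; vc=[32,48]
#11 0xca→b50/s2 MISS; vc=[32,48]
#12 0x40→b16/s0 L1-HIT; vc=[32,48]
#13 0x20→b8/s0 MISS; vc=[32,48,16]
#14 0x41→b16/s0 VC-HIT; vc=[32,48,8]
#15 0x22→b8/s0 VC-HIT; vc=[32,48,16]

OUTCOME = L1-HIT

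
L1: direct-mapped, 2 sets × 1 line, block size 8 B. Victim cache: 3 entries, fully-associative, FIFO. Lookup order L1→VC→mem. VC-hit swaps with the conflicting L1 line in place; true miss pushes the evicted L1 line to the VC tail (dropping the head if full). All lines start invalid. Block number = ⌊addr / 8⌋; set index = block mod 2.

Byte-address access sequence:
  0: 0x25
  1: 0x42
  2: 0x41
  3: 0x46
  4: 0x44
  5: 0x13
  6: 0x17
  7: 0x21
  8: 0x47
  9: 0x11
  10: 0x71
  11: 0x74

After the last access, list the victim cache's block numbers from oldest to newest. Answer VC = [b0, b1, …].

VC = [8, 4, 2]

0: 0x25 (blk 4, set 0) → MISS  vc=[]
1: 0x42 (blk 8, set 0) → MISS  vc=[4]
2: 0x41 (blk 8, set 0) → L1-HIT  vc=[4]
3: 0x46 (blk 8, set 0) → L1-HIT  vc=[4]
4: 0x44 (blk 8, set 0) → L1-HIT  vc=[4]
5: 0x13 (blk 2, set 0) → MISS  vc=[4, 8]
6: 0x17 (blk 2, set 0) → L1-HIT  vc=[4, 8]
7: 0x21 (blk 4, set 0) → VC-HIT  vc=[2, 8]
8: 0x47 (blk 8, set 0) → VC-HIT  vc=[2, 4]
9: 0x11 (blk 2, set 0) → VC-HIT  vc=[8, 4]
10: 0x71 (blk 14, set 0) → MISS  vc=[8, 4, 2]
11: 0x74 (blk 14, set 0) → L1-HIT  vc=[8, 4, 2]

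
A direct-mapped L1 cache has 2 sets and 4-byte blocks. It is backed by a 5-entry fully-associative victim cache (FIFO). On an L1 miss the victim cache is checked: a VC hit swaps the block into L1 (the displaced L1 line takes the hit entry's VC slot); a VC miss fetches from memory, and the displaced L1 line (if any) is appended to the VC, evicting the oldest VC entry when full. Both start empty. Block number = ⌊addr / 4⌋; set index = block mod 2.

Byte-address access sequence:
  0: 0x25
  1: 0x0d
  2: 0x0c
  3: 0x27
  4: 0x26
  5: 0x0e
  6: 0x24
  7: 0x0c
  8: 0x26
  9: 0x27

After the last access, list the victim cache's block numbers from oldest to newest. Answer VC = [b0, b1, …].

0: 0x25 (blk 9, set 1) → MISS  vc=[]
1: 0xd (blk 3, set 1) → MISS  vc=[9]
2: 0xc (blk 3, set 1) → L1-HIT  vc=[9]
3: 0x27 (blk 9, set 1) → VC-HIT  vc=[3]
4: 0x26 (blk 9, set 1) → L1-HIT  vc=[3]
5: 0xe (blk 3, set 1) → VC-HIT  vc=[9]
6: 0x24 (blk 9, set 1) → VC-HIT  vc=[3]
7: 0xc (blk 3, set 1) → VC-HIT  vc=[9]
8: 0x26 (blk 9, set 1) → VC-HIT  vc=[3]
9: 0x27 (blk 9, set 1) → L1-HIT  vc=[3]

VC = [3]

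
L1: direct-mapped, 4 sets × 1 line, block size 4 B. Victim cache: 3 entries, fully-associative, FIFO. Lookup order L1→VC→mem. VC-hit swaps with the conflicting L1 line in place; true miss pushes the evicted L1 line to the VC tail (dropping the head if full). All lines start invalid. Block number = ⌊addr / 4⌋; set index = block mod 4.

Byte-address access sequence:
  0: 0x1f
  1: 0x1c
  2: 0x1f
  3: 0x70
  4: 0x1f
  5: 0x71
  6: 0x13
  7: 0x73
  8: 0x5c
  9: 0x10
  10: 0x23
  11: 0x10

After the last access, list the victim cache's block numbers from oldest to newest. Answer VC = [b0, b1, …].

VC = [28, 7, 8]

  [0] addr=0x1f blk=7 s=3: MISS | VC []
  [1] addr=0x1c blk=7 s=3: L1-HIT | VC []
  [2] addr=0x1f blk=7 s=3: L1-HIT | VC []
  [3] addr=0x70 blk=28 s=0: MISS | VC []
  [4] addr=0x1f blk=7 s=3: L1-HIT | VC []
  [5] addr=0x71 blk=28 s=0: L1-HIT | VC []
  [6] addr=0x13 blk=4 s=0: MISS | VC [28]
  [7] addr=0x73 blk=28 s=0: VC-HIT | VC [4]
  [8] addr=0x5c blk=23 s=3: MISS | VC [4, 7]
  [9] addr=0x10 blk=4 s=0: VC-HIT | VC [28, 7]
  [10] addr=0x23 blk=8 s=0: MISS | VC [28, 7, 4]
  [11] addr=0x10 blk=4 s=0: VC-HIT | VC [28, 7, 8]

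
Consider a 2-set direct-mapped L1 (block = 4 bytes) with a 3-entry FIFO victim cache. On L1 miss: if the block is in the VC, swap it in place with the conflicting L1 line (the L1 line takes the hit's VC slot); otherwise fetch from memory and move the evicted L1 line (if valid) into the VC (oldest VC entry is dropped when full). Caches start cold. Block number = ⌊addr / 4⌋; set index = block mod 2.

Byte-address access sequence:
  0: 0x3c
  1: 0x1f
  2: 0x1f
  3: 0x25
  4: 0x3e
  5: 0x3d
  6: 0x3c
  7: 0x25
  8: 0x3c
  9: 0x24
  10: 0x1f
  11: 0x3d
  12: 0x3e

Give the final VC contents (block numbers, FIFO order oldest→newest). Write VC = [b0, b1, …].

#0 0x3c→b15/s1 MISS; vc=[]
#1 0x1f→b7/s1 MISS; vc=[15]
#2 0x1f→b7/s1 L1-HIT; vc=[15]
#3 0x25→b9/s1 MISS; vc=[15,7]
#4 0x3e→b15/s1 VC-HIT; vc=[9,7]
#5 0x3d→b15/s1 L1-HIT; vc=[9,7]
#6 0x3c→b15/s1 L1-HIT; vc=[9,7]
#7 0x25→b9/s1 VC-HIT; vc=[15,7]
#8 0x3c→b15/s1 VC-HIT; vc=[9,7]
#9 0x24→b9/s1 VC-HIT; vc=[15,7]
#10 0x1f→b7/s1 VC-HIT; vc=[15,9]
#11 0x3d→b15/s1 VC-HIT; vc=[7,9]
#12 0x3e→b15/s1 L1-HIT; vc=[7,9]

VC = [7, 9]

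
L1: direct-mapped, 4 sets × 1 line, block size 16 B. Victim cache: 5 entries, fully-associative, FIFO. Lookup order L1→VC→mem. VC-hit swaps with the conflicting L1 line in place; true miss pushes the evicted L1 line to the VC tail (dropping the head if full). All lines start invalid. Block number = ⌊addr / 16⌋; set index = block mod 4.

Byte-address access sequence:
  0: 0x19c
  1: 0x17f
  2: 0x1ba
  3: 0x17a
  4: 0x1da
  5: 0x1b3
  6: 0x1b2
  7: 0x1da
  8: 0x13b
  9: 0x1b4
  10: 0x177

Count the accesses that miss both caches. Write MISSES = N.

0: 0x19c (blk 25, set 1) → MISS  vc=[]
1: 0x17f (blk 23, set 3) → MISS  vc=[]
2: 0x1ba (blk 27, set 3) → MISS  vc=[23]
3: 0x17a (blk 23, set 3) → VC-HIT  vc=[27]
4: 0x1da (blk 29, set 1) → MISS  vc=[27, 25]
5: 0x1b3 (blk 27, set 3) → VC-HIT  vc=[23, 25]
6: 0x1b2 (blk 27, set 3) → L1-HIT  vc=[23, 25]
7: 0x1da (blk 29, set 1) → L1-HIT  vc=[23, 25]
8: 0x13b (blk 19, set 3) → MISS  vc=[23, 25, 27]
9: 0x1b4 (blk 27, set 3) → VC-HIT  vc=[23, 25, 19]
10: 0x177 (blk 23, set 3) → VC-HIT  vc=[27, 25, 19]

MISSES = 5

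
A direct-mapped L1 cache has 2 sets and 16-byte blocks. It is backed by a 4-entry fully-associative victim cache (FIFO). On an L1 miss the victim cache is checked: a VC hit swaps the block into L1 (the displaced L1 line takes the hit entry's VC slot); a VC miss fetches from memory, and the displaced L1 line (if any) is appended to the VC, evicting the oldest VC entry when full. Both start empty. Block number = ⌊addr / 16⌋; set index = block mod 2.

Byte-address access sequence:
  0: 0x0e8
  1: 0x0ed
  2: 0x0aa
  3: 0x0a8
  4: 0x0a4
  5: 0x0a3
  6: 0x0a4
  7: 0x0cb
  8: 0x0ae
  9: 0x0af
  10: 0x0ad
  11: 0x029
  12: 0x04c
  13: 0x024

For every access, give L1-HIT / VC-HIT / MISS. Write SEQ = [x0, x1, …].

#0 0xe8→b14/s0 MISS; vc=[]
#1 0xed→b14/s0 L1-HIT; vc=[]
#2 0xaa→b10/s0 MISS; vc=[14]
#3 0xa8→b10/s0 L1-HIT; vc=[14]
#4 0xa4→b10/s0 L1-HIT; vc=[14]
#5 0xa3→b10/s0 L1-HIT; vc=[14]
#6 0xa4→b10/s0 L1-HIT; vc=[14]
#7 0xcb→b12/s0 MISS; vc=[14,10]
#8 0xae→b10/s0 VC-HIT; vc=[14,12]
#9 0xaf→b10/s0 L1-HIT; vc=[14,12]
#10 0xad→b10/s0 L1-HIT; vc=[14,12]
#11 0x29→b2/s0 MISS; vc=[14,12,10]
#12 0x4c→b4/s0 MISS; vc=[14,12,10,2]
#13 0x24→b2/s0 VC-HIT; vc=[14,12,10,4]

SEQ = [MISS, L1-HIT, MISS, L1-HIT, L1-HIT, L1-HIT, L1-HIT, MISS, VC-HIT, L1-HIT, L1-HIT, MISS, MISS, VC-HIT]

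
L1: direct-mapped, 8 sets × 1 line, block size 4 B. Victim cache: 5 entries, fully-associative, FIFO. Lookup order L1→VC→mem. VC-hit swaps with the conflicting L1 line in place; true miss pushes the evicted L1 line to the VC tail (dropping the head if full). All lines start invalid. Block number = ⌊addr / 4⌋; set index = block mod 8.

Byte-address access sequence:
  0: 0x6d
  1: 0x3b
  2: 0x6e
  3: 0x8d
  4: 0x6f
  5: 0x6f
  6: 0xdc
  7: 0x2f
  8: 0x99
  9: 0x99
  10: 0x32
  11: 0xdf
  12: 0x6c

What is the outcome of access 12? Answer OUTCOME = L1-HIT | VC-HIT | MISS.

0: 0x6d (blk 27, set 3) → MISS  vc=[]
1: 0x3b (blk 14, set 6) → MISS  vc=[]
2: 0x6e (blk 27, set 3) → L1-HIT  vc=[]
3: 0x8d (blk 35, set 3) → MISS  vc=[27]
4: 0x6f (blk 27, set 3) → VC-HIT  vc=[35]
5: 0x6f (blk 27, set 3) → L1-HIT  vc=[35]
6: 0xdc (blk 55, set 7) → MISS  vc=[35]
7: 0x2f (blk 11, set 3) → MISS  vc=[35, 27]
8: 0x99 (blk 38, set 6) → MISS  vc=[35, 27, 14]
9: 0x99 (blk 38, set 6) → L1-HIT  vc=[35, 27, 14]
10: 0x32 (blk 12, set 4) → MISS  vc=[35, 27, 14]
11: 0xdf (blk 55, set 7) → L1-HIT  vc=[35, 27, 14]
12: 0x6c (blk 27, set 3) → VC-HIT  vc=[35, 11, 14]

OUTCOME = VC-HIT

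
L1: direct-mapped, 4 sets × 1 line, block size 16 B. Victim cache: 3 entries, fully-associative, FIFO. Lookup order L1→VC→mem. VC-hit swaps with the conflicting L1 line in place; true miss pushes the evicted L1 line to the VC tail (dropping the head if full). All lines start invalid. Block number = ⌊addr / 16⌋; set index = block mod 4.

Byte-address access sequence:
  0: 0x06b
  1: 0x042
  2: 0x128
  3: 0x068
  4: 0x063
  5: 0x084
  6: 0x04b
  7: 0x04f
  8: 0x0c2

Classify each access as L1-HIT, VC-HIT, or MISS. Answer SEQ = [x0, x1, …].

0: 0x6b (blk 6, set 2) → MISS  vc=[]
1: 0x42 (blk 4, set 0) → MISS  vc=[]
2: 0x128 (blk 18, set 2) → MISS  vc=[6]
3: 0x68 (blk 6, set 2) → VC-HIT  vc=[18]
4: 0x63 (blk 6, set 2) → L1-HIT  vc=[18]
5: 0x84 (blk 8, set 0) → MISS  vc=[18, 4]
6: 0x4b (blk 4, set 0) → VC-HIT  vc=[18, 8]
7: 0x4f (blk 4, set 0) → L1-HIT  vc=[18, 8]
8: 0xc2 (blk 12, set 0) → MISS  vc=[18, 8, 4]

SEQ = [MISS, MISS, MISS, VC-HIT, L1-HIT, MISS, VC-HIT, L1-HIT, MISS]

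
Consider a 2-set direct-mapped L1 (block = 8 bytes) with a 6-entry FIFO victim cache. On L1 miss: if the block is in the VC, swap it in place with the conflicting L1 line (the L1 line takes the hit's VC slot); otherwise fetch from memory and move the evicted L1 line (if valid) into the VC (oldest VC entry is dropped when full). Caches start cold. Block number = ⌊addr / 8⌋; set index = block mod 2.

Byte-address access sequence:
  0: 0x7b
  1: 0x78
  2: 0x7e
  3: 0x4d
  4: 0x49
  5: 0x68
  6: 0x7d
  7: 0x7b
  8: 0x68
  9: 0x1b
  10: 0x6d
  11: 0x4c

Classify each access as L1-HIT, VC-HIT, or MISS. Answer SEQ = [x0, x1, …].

SEQ = [MISS, L1-HIT, L1-HIT, MISS, L1-HIT, MISS, VC-HIT, L1-HIT, VC-HIT, MISS, VC-HIT, VC-HIT]

  [0] addr=0x7b blk=15 s=1: MISS | VC []
  [1] addr=0x78 blk=15 s=1: L1-HIT | VC []
  [2] addr=0x7e blk=15 s=1: L1-HIT | VC []
  [3] addr=0x4d blk=9 s=1: MISS | VC [15]
  [4] addr=0x49 blk=9 s=1: L1-HIT | VC [15]
  [5] addr=0x68 blk=13 s=1: MISS | VC [15, 9]
  [6] addr=0x7d blk=15 s=1: VC-HIT | VC [13, 9]
  [7] addr=0x7b blk=15 s=1: L1-HIT | VC [13, 9]
  [8] addr=0x68 blk=13 s=1: VC-HIT | VC [15, 9]
  [9] addr=0x1b blk=3 s=1: MISS | VC [15, 9, 13]
  [10] addr=0x6d blk=13 s=1: VC-HIT | VC [15, 9, 3]
  [11] addr=0x4c blk=9 s=1: VC-HIT | VC [15, 13, 3]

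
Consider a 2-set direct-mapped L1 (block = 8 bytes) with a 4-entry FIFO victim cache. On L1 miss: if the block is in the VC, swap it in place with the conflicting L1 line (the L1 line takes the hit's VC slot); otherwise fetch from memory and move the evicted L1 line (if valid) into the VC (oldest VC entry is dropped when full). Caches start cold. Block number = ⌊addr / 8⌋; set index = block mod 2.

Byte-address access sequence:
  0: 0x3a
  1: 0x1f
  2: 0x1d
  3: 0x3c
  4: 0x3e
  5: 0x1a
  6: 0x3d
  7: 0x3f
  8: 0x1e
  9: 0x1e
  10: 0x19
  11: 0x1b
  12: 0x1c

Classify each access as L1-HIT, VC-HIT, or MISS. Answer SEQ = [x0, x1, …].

SEQ = [MISS, MISS, L1-HIT, VC-HIT, L1-HIT, VC-HIT, VC-HIT, L1-HIT, VC-HIT, L1-HIT, L1-HIT, L1-HIT, L1-HIT]

#0 0x3a→b7/s1 MISS; vc=[]
#1 0x1f→b3/s1 MISS; vc=[7]
#2 0x1d→b3/s1 L1-HIT; vc=[7]
#3 0x3c→b7/s1 VC-HIT; vc=[3]
#4 0x3e→b7/s1 L1-HIT; vc=[3]
#5 0x1a→b3/s1 VC-HIT; vc=[7]
#6 0x3d→b7/s1 VC-HIT; vc=[3]
#7 0x3f→b7/s1 L1-HIT; vc=[3]
#8 0x1e→b3/s1 VC-HIT; vc=[7]
#9 0x1e→b3/s1 L1-HIT; vc=[7]
#10 0x19→b3/s1 L1-HIT; vc=[7]
#11 0x1b→b3/s1 L1-HIT; vc=[7]
#12 0x1c→b3/s1 L1-HIT; vc=[7]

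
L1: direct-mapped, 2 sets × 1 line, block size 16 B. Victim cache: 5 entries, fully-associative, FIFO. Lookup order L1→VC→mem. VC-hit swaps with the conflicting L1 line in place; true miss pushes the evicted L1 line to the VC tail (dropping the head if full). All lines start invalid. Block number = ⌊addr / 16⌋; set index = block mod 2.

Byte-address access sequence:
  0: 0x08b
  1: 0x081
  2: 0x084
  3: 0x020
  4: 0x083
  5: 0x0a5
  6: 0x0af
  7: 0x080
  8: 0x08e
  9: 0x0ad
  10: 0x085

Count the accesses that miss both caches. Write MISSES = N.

MISSES = 3

  [0] addr=0x8b blk=8 s=0: MISS | VC []
  [1] addr=0x81 blk=8 s=0: L1-HIT | VC []
  [2] addr=0x84 blk=8 s=0: L1-HIT | VC []
  [3] addr=0x20 blk=2 s=0: MISS | VC [8]
  [4] addr=0x83 blk=8 s=0: VC-HIT | VC [2]
  [5] addr=0xa5 blk=10 s=0: MISS | VC [2, 8]
  [6] addr=0xaf blk=10 s=0: L1-HIT | VC [2, 8]
  [7] addr=0x80 blk=8 s=0: VC-HIT | VC [2, 10]
  [8] addr=0x8e blk=8 s=0: L1-HIT | VC [2, 10]
  [9] addr=0xad blk=10 s=0: VC-HIT | VC [2, 8]
  [10] addr=0x85 blk=8 s=0: VC-HIT | VC [2, 10]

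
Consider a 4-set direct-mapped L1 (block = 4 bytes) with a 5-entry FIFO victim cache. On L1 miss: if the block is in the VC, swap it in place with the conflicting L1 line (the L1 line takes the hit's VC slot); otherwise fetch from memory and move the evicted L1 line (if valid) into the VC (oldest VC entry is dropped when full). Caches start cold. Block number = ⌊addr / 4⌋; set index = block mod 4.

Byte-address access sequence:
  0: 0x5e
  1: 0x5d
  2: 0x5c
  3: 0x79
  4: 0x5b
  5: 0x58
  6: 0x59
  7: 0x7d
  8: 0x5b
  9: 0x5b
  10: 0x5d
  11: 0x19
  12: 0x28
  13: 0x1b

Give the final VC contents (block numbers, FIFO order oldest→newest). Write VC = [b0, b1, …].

VC = [30, 31, 22, 10]

  [0] addr=0x5e blk=23 s=3: MISS | VC []
  [1] addr=0x5d blk=23 s=3: L1-HIT | VC []
  [2] addr=0x5c blk=23 s=3: L1-HIT | VC []
  [3] addr=0x79 blk=30 s=2: MISS | VC []
  [4] addr=0x5b blk=22 s=2: MISS | VC [30]
  [5] addr=0x58 blk=22 s=2: L1-HIT | VC [30]
  [6] addr=0x59 blk=22 s=2: L1-HIT | VC [30]
  [7] addr=0x7d blk=31 s=3: MISS | VC [30, 23]
  [8] addr=0x5b blk=22 s=2: L1-HIT | VC [30, 23]
  [9] addr=0x5b blk=22 s=2: L1-HIT | VC [30, 23]
  [10] addr=0x5d blk=23 s=3: VC-HIT | VC [30, 31]
  [11] addr=0x19 blk=6 s=2: MISS | VC [30, 31, 22]
  [12] addr=0x28 blk=10 s=2: MISS | VC [30, 31, 22, 6]
  [13] addr=0x1b blk=6 s=2: VC-HIT | VC [30, 31, 22, 10]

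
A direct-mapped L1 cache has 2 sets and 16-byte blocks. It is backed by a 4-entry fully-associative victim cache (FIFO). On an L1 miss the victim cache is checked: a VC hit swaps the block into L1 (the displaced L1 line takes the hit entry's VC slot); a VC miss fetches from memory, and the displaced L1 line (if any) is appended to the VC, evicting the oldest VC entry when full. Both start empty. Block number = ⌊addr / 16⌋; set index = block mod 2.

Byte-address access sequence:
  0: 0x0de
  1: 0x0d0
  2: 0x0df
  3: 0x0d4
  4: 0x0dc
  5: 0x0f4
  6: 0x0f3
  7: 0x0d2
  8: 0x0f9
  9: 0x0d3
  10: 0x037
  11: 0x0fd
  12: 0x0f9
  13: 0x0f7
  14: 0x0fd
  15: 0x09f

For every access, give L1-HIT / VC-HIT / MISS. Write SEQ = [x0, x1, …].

SEQ = [MISS, L1-HIT, L1-HIT, L1-HIT, L1-HIT, MISS, L1-HIT, VC-HIT, VC-HIT, VC-HIT, MISS, VC-HIT, L1-HIT, L1-HIT, L1-HIT, MISS]

0: 0xde (blk 13, set 1) → MISS  vc=[]
1: 0xd0 (blk 13, set 1) → L1-HIT  vc=[]
2: 0xdf (blk 13, set 1) → L1-HIT  vc=[]
3: 0xd4 (blk 13, set 1) → L1-HIT  vc=[]
4: 0xdc (blk 13, set 1) → L1-HIT  vc=[]
5: 0xf4 (blk 15, set 1) → MISS  vc=[13]
6: 0xf3 (blk 15, set 1) → L1-HIT  vc=[13]
7: 0xd2 (blk 13, set 1) → VC-HIT  vc=[15]
8: 0xf9 (blk 15, set 1) → VC-HIT  vc=[13]
9: 0xd3 (blk 13, set 1) → VC-HIT  vc=[15]
10: 0x37 (blk 3, set 1) → MISS  vc=[15, 13]
11: 0xfd (blk 15, set 1) → VC-HIT  vc=[3, 13]
12: 0xf9 (blk 15, set 1) → L1-HIT  vc=[3, 13]
13: 0xf7 (blk 15, set 1) → L1-HIT  vc=[3, 13]
14: 0xfd (blk 15, set 1) → L1-HIT  vc=[3, 13]
15: 0x9f (blk 9, set 1) → MISS  vc=[3, 13, 15]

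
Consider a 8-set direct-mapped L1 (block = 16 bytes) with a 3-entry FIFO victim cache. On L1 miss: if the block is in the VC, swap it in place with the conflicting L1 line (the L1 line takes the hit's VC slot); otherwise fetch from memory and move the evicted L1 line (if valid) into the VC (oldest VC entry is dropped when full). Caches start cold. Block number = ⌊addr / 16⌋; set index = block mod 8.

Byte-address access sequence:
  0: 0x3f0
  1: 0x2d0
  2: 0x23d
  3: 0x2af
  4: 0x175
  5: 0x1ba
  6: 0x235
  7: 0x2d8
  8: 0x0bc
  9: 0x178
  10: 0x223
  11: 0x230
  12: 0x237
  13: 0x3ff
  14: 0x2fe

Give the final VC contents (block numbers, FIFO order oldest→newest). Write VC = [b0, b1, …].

  [0] addr=0x3f0 blk=63 s=7: MISS | VC []
  [1] addr=0x2d0 blk=45 s=5: MISS | VC []
  [2] addr=0x23d blk=35 s=3: MISS | VC []
  [3] addr=0x2af blk=42 s=2: MISS | VC []
  [4] addr=0x175 blk=23 s=7: MISS | VC [63]
  [5] addr=0x1ba blk=27 s=3: MISS | VC [63, 35]
  [6] addr=0x235 blk=35 s=3: VC-HIT | VC [63, 27]
  [7] addr=0x2d8 blk=45 s=5: L1-HIT | VC [63, 27]
  [8] addr=0xbc blk=11 s=3: MISS | VC [63, 27, 35]
  [9] addr=0x178 blk=23 s=7: L1-HIT | VC [63, 27, 35]
  [10] addr=0x223 blk=34 s=2: MISS | VC [27, 35, 42]
  [11] addr=0x230 blk=35 s=3: VC-HIT | VC [27, 11, 42]
  [12] addr=0x237 blk=35 s=3: L1-HIT | VC [27, 11, 42]
  [13] addr=0x3ff blk=63 s=7: MISS | VC [11, 42, 23]
  [14] addr=0x2fe blk=47 s=7: MISS | VC [42, 23, 63]

VC = [42, 23, 63]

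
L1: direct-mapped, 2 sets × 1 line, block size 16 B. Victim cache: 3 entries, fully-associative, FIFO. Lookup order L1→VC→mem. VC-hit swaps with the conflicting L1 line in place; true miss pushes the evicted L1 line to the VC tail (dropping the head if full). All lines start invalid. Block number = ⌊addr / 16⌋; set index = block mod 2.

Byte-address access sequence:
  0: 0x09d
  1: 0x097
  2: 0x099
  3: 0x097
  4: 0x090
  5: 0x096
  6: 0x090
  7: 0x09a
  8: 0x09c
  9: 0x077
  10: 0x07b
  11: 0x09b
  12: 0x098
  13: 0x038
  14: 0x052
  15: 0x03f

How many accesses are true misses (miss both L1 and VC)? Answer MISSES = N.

0: 0x9d (blk 9, set 1) → MISS  vc=[]
1: 0x97 (blk 9, set 1) → L1-HIT  vc=[]
2: 0x99 (blk 9, set 1) → L1-HIT  vc=[]
3: 0x97 (blk 9, set 1) → L1-HIT  vc=[]
4: 0x90 (blk 9, set 1) → L1-HIT  vc=[]
5: 0x96 (blk 9, set 1) → L1-HIT  vc=[]
6: 0x90 (blk 9, set 1) → L1-HIT  vc=[]
7: 0x9a (blk 9, set 1) → L1-HIT  vc=[]
8: 0x9c (blk 9, set 1) → L1-HIT  vc=[]
9: 0x77 (blk 7, set 1) → MISS  vc=[9]
10: 0x7b (blk 7, set 1) → L1-HIT  vc=[9]
11: 0x9b (blk 9, set 1) → VC-HIT  vc=[7]
12: 0x98 (blk 9, set 1) → L1-HIT  vc=[7]
13: 0x38 (blk 3, set 1) → MISS  vc=[7, 9]
14: 0x52 (blk 5, set 1) → MISS  vc=[7, 9, 3]
15: 0x3f (blk 3, set 1) → VC-HIT  vc=[7, 9, 5]

MISSES = 4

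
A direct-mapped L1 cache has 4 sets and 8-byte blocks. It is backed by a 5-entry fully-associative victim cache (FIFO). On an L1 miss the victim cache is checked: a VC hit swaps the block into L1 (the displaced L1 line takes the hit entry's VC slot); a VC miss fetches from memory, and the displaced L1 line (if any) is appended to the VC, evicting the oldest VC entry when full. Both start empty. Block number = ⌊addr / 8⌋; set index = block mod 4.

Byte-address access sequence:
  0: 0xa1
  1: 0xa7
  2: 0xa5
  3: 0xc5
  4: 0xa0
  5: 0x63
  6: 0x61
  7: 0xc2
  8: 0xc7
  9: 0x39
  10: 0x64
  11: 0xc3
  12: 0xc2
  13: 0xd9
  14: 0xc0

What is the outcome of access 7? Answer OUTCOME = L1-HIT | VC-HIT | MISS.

OUTCOME = VC-HIT

0: 0xa1 (blk 20, set 0) → MISS  vc=[]
1: 0xa7 (blk 20, set 0) → L1-HIT  vc=[]
2: 0xa5 (blk 20, set 0) → L1-HIT  vc=[]
3: 0xc5 (blk 24, set 0) → MISS  vc=[20]
4: 0xa0 (blk 20, set 0) → VC-HIT  vc=[24]
5: 0x63 (blk 12, set 0) → MISS  vc=[24, 20]
6: 0x61 (blk 12, set 0) → L1-HIT  vc=[24, 20]
7: 0xc2 (blk 24, set 0) → VC-HIT  vc=[12, 20]
8: 0xc7 (blk 24, set 0) → L1-HIT  vc=[12, 20]
9: 0x39 (blk 7, set 3) → MISS  vc=[12, 20]
10: 0x64 (blk 12, set 0) → VC-HIT  vc=[24, 20]
11: 0xc3 (blk 24, set 0) → VC-HIT  vc=[12, 20]
12: 0xc2 (blk 24, set 0) → L1-HIT  vc=[12, 20]
13: 0xd9 (blk 27, set 3) → MISS  vc=[12, 20, 7]
14: 0xc0 (blk 24, set 0) → L1-HIT  vc=[12, 20, 7]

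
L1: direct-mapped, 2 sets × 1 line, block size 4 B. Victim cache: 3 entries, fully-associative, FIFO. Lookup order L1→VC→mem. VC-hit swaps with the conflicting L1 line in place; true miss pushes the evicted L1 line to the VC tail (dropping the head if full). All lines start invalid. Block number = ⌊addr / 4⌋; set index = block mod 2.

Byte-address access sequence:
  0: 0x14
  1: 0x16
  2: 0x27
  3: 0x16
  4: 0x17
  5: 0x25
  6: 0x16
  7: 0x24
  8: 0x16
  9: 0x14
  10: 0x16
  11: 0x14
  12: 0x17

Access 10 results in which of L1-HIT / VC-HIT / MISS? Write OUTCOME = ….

  [0] addr=0x14 blk=5 s=1: MISS | VC []
  [1] addr=0x16 blk=5 s=1: L1-HIT | VC []
  [2] addr=0x27 blk=9 s=1: MISS | VC [5]
  [3] addr=0x16 blk=5 s=1: VC-HIT | VC [9]
  [4] addr=0x17 blk=5 s=1: L1-HIT | VC [9]
  [5] addr=0x25 blk=9 s=1: VC-HIT | VC [5]
  [6] addr=0x16 blk=5 s=1: VC-HIT | VC [9]
  [7] addr=0x24 blk=9 s=1: VC-HIT | VC [5]
  [8] addr=0x16 blk=5 s=1: VC-HIT | VC [9]
  [9] addr=0x14 blk=5 s=1: L1-HIT | VC [9]
  [10] addr=0x16 blk=5 s=1: L1-HIT | VC [9]
  [11] addr=0x14 blk=5 s=1: L1-HIT | VC [9]
  [12] addr=0x17 blk=5 s=1: L1-HIT | VC [9]

OUTCOME = L1-HIT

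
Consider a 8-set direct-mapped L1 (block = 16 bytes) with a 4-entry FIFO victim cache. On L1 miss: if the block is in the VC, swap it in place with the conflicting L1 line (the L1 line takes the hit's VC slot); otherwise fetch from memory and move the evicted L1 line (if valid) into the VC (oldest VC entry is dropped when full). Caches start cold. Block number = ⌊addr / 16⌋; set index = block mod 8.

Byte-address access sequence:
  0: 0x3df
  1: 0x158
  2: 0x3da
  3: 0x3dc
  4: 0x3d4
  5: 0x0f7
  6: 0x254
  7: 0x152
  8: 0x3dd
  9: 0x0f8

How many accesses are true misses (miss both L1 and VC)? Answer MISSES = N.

  [0] addr=0x3df blk=61 s=5: MISS | VC []
  [1] addr=0x158 blk=21 s=5: MISS | VC [61]
  [2] addr=0x3da blk=61 s=5: VC-HIT | VC [21]
  [3] addr=0x3dc blk=61 s=5: L1-HIT | VC [21]
  [4] addr=0x3d4 blk=61 s=5: L1-HIT | VC [21]
  [5] addr=0xf7 blk=15 s=7: MISS | VC [21]
  [6] addr=0x254 blk=37 s=5: MISS | VC [21, 61]
  [7] addr=0x152 blk=21 s=5: VC-HIT | VC [37, 61]
  [8] addr=0x3dd blk=61 s=5: VC-HIT | VC [37, 21]
  [9] addr=0xf8 blk=15 s=7: L1-HIT | VC [37, 21]

MISSES = 4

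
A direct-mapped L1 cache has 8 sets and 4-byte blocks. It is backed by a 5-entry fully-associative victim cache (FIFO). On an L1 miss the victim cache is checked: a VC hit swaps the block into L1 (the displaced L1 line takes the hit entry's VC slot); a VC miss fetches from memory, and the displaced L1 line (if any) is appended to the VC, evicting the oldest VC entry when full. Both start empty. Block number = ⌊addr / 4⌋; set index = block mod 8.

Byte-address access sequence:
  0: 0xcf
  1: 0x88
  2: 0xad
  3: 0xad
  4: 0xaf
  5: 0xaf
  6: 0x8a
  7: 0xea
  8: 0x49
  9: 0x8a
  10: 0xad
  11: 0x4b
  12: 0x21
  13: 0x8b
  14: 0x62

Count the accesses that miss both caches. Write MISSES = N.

MISSES = 7

  [0] addr=0xcf blk=51 s=3: MISS | VC []
  [1] addr=0x88 blk=34 s=2: MISS | VC []
  [2] addr=0xad blk=43 s=3: MISS | VC [51]
  [3] addr=0xad blk=43 s=3: L1-HIT | VC [51]
  [4] addr=0xaf blk=43 s=3: L1-HIT | VC [51]
  [5] addr=0xaf blk=43 s=3: L1-HIT | VC [51]
  [6] addr=0x8a blk=34 s=2: L1-HIT | VC [51]
  [7] addr=0xea blk=58 s=2: MISS | VC [51, 34]
  [8] addr=0x49 blk=18 s=2: MISS | VC [51, 34, 58]
  [9] addr=0x8a blk=34 s=2: VC-HIT | VC [51, 18, 58]
  [10] addr=0xad blk=43 s=3: L1-HIT | VC [51, 18, 58]
  [11] addr=0x4b blk=18 s=2: VC-HIT | VC [51, 34, 58]
  [12] addr=0x21 blk=8 s=0: MISS | VC [51, 34, 58]
  [13] addr=0x8b blk=34 s=2: VC-HIT | VC [51, 18, 58]
  [14] addr=0x62 blk=24 s=0: MISS | VC [51, 18, 58, 8]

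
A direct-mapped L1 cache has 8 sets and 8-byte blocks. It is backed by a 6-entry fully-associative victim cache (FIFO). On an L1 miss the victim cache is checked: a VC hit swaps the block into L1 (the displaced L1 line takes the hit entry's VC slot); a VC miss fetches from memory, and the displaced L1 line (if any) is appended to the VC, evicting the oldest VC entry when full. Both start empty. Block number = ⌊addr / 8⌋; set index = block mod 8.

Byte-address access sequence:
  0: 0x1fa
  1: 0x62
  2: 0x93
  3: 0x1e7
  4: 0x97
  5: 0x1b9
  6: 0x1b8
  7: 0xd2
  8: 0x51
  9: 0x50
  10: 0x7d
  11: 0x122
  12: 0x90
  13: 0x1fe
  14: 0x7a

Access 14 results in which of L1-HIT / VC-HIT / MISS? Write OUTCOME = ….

OUTCOME = VC-HIT

0: 0x1fa (blk 63, set 7) → MISS  vc=[]
1: 0x62 (blk 12, set 4) → MISS  vc=[]
2: 0x93 (blk 18, set 2) → MISS  vc=[]
3: 0x1e7 (blk 60, set 4) → MISS  vc=[12]
4: 0x97 (blk 18, set 2) → L1-HIT  vc=[12]
5: 0x1b9 (blk 55, set 7) → MISS  vc=[12, 63]
6: 0x1b8 (blk 55, set 7) → L1-HIT  vc=[12, 63]
7: 0xd2 (blk 26, set 2) → MISS  vc=[12, 63, 18]
8: 0x51 (blk 10, set 2) → MISS  vc=[12, 63, 18, 26]
9: 0x50 (blk 10, set 2) → L1-HIT  vc=[12, 63, 18, 26]
10: 0x7d (blk 15, set 7) → MISS  vc=[12, 63, 18, 26, 55]
11: 0x122 (blk 36, set 4) → MISS  vc=[12, 63, 18, 26, 55, 60]
12: 0x90 (blk 18, set 2) → VC-HIT  vc=[12, 63, 10, 26, 55, 60]
13: 0x1fe (blk 63, set 7) → VC-HIT  vc=[12, 15, 10, 26, 55, 60]
14: 0x7a (blk 15, set 7) → VC-HIT  vc=[12, 63, 10, 26, 55, 60]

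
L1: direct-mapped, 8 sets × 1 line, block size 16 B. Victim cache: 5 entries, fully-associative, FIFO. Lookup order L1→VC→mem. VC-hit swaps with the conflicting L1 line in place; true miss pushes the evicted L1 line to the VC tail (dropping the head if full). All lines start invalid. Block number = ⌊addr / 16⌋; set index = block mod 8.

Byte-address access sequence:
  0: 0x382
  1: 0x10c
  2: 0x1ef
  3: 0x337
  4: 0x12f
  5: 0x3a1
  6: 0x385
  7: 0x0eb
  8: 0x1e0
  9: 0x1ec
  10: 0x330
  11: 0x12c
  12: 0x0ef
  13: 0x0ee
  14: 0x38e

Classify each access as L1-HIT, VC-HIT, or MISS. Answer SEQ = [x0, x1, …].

  [0] addr=0x382 blk=56 s=0: MISS | VC []
  [1] addr=0x10c blk=16 s=0: MISS | VC [56]
  [2] addr=0x1ef blk=30 s=6: MISS | VC [56]
  [3] addr=0x337 blk=51 s=3: MISS | VC [56]
  [4] addr=0x12f blk=18 s=2: MISS | VC [56]
  [5] addr=0x3a1 blk=58 s=2: MISS | VC [56, 18]
  [6] addr=0x385 blk=56 s=0: VC-HIT | VC [16, 18]
  [7] addr=0xeb blk=14 s=6: MISS | VC [16, 18, 30]
  [8] addr=0x1e0 blk=30 s=6: VC-HIT | VC [16, 18, 14]
  [9] addr=0x1ec blk=30 s=6: L1-HIT | VC [16, 18, 14]
  [10] addr=0x330 blk=51 s=3: L1-HIT | VC [16, 18, 14]
  [11] addr=0x12c blk=18 s=2: VC-HIT | VC [16, 58, 14]
  [12] addr=0xef blk=14 s=6: VC-HIT | VC [16, 58, 30]
  [13] addr=0xee blk=14 s=6: L1-HIT | VC [16, 58, 30]
  [14] addr=0x38e blk=56 s=0: L1-HIT | VC [16, 58, 30]

SEQ = [MISS, MISS, MISS, MISS, MISS, MISS, VC-HIT, MISS, VC-HIT, L1-HIT, L1-HIT, VC-HIT, VC-HIT, L1-HIT, L1-HIT]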